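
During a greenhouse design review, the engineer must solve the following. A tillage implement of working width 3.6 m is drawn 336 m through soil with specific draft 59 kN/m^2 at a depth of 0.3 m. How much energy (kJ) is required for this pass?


E = k * d * w * L
  = 59 * 0.3 * 3.6 * 336
  = 21409.92 kJ


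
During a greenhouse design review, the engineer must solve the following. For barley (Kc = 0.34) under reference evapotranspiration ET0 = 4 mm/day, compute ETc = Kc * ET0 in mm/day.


ETc = Kc * ET0
    = 0.34 * 4
    = 1.36 mm/day


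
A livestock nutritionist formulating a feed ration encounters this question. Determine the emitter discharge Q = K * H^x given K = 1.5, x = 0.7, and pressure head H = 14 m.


Q = K * H^x
  = 1.5 * 14^0.7
  = 1.5 * 6.3429
  = 9.51 L/h


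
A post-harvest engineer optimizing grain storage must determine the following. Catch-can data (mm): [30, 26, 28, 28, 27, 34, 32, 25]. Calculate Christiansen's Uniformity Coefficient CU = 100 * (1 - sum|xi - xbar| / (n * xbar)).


xbar = 230 / 8 = 28.750
sum|xi - xbar| = 19.500
CU = 100 * (1 - 19.500 / (8 * 28.750))
   = 100 * (1 - 0.0848)
   = 91.52%


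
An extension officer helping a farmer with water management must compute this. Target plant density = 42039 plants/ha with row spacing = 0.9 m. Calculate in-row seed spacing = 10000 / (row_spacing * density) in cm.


spacing = 10000 / (row_sp * density)
        = 10000 / (0.9 * 42039)
        = 10000 / 37835.10
        = 0.26430 m = 26.43 cm


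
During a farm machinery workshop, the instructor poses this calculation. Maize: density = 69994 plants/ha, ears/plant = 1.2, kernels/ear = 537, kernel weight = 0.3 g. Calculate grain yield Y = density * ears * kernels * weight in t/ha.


Y = density * ears * kernels * kw
  = 69994 * 1.2 * 537 * 0.3 g/ha
  = 13531240.08 g/ha
  = 13531.24 kg/ha = 13.53 t/ha


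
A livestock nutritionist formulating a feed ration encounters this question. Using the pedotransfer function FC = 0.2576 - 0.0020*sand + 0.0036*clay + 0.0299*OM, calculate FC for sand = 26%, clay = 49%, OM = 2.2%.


FC = 0.2576 - 0.0020*26 + 0.0036*49 + 0.0299*2.2
   = 0.2576 - 0.0520 + 0.1764 + 0.0658
   = 0.4478


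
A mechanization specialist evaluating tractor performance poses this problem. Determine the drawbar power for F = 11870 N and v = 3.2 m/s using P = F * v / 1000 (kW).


P = F * v / 1000
  = 11870 * 3.2 / 1000
  = 37984 / 1000
  = 37.98 kW


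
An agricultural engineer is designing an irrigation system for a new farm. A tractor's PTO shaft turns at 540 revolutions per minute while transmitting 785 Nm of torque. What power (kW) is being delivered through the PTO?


P = 2*pi*n*T / 60000
  = 2*pi * 540 * 785 / 60000
  = 2663442.25 / 60000
  = 44.39 kW


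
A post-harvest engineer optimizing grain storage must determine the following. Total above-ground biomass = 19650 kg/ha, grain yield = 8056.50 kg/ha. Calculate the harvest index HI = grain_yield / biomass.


HI = grain_yield / biomass
   = 8056.50 / 19650
   = 0.41


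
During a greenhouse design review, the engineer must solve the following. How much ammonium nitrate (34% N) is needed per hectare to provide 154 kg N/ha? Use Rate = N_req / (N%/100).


Rate = N_required / (N_content / 100)
     = 154 / (34 / 100)
     = 154 / 0.34
     = 452.94 kg/ha


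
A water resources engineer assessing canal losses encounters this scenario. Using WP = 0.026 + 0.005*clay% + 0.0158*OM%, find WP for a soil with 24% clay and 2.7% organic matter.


WP = 0.026 + 0.005*24 + 0.0158*2.7
   = 0.026 + 0.1200 + 0.0427
   = 0.1887


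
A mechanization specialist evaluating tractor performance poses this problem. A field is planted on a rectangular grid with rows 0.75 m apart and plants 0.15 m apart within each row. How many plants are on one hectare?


D = 10000 / (row_sp * plant_sp)
  = 10000 / (0.75 * 0.15)
  = 10000 / 0.1125
  = 88888.89 plants/ha


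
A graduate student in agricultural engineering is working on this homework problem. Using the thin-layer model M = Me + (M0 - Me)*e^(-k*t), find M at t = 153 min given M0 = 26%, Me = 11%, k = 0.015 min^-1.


M = Me + (M0 - Me) * e^(-k*t)
  = 11 + (26 - 11) * e^(-0.015*153)
  = 11 + 15 * e^(-2.295)
  = 11 + 15 * 0.10076
  = 11 + 1.5114
  = 12.51%


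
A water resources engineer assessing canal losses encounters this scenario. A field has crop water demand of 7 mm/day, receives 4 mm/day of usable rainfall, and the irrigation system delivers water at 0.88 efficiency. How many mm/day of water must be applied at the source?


IWR = (ETc - Pe) / Ea
    = (7 - 4) / 0.88
    = 3 / 0.88
    = 3.41 mm/day


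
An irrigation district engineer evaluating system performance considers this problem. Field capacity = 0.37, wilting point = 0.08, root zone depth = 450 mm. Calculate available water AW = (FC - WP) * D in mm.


AW = (FC - WP) * D
   = (0.37 - 0.08) * 450
   = 0.29 * 450
   = 130.50 mm


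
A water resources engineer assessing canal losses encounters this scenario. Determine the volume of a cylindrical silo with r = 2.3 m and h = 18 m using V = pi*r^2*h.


V = pi * r^2 * h
  = pi * 2.3^2 * 18
  = pi * 5.29 * 18
  = 299.14 m^3


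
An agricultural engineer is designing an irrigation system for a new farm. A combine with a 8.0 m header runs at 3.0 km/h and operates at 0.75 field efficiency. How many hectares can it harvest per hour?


C = w * v * eta_f / 10
  = 8.0 * 3.0 * 0.75 / 10
  = 18 / 10
  = 1.80 ha/h


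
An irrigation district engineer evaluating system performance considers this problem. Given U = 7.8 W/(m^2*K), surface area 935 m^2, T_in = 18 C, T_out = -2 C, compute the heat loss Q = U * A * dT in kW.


dT = 18 - (-2) = 20 K
Q = U * A * dT
  = 7.8 * 935 * 20
  = 145860 W = 145.86 kW


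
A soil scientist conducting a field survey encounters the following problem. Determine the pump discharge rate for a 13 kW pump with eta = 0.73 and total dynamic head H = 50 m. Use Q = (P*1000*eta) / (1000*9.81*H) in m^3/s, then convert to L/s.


Q = (P * 1000 * eta) / (rho * g * H)
  = (13 * 1000 * 0.73) / (1000 * 9.81 * 50)
  = 9490 / 490500
  = 0.01935 m^3/s = 19.35 L/s


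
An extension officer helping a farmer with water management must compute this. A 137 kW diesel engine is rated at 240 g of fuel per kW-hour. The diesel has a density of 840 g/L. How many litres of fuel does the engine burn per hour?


FC = P * BSFC / rho_fuel
   = 137 * 240 / 840
   = 32880 / 840
   = 39.14 L/h


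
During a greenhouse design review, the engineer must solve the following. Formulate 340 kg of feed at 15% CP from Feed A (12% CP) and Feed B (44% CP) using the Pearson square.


parts_A = CP_b - target = 44 - 15 = 29
parts_B = target - CP_a = 15 - 12 = 3
total_parts = 29 + 3 = 32
Feed A = 340 * 29 / 32 = 308.13 kg
Feed B = 340 * 3 / 32 = 31.88 kg

308.13 kg


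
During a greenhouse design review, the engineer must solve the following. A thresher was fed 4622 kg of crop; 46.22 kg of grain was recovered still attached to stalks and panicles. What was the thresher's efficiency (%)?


eta = (total - unthreshed) / total * 100
    = (4622 - 46.22) / 4622 * 100
    = 4575.78 / 4622 * 100
    = 99%


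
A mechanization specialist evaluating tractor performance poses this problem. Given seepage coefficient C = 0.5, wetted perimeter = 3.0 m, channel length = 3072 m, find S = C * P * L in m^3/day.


S = C * P * L
  = 0.5 * 3.0 * 3072
  = 4608 m^3/day


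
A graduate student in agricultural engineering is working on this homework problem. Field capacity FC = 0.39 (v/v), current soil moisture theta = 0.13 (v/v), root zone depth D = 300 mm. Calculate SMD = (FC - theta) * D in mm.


SMD = (FC - theta) * D
    = (0.39 - 0.13) * 300
    = 0.260 * 300
    = 78 mm


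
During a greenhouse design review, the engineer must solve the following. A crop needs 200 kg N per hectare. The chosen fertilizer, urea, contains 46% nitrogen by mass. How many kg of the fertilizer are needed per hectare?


Rate = N_required / (N_content / 100)
     = 200 / (46 / 100)
     = 200 / 0.46
     = 434.78 kg/ha


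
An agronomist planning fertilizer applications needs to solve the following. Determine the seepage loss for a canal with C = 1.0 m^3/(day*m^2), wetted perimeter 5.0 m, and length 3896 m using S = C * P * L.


S = C * P * L
  = 1.0 * 5.0 * 3896
  = 19480 m^3/day


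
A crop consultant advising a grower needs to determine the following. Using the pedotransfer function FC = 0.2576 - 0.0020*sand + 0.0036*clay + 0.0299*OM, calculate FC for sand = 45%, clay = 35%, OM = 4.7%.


FC = 0.2576 - 0.0020*45 + 0.0036*35 + 0.0299*4.7
   = 0.2576 - 0.0900 + 0.1260 + 0.1405
   = 0.4341


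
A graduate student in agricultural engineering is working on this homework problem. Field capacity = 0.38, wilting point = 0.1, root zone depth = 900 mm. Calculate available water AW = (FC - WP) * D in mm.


AW = (FC - WP) * D
   = (0.38 - 0.1) * 900
   = 0.28 * 900
   = 252 mm


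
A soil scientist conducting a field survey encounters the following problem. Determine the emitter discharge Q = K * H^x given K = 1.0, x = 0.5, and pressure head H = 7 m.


Q = K * H^x
  = 1.0 * 7^0.5
  = 1.0 * 2.6458
  = 2.65 L/h


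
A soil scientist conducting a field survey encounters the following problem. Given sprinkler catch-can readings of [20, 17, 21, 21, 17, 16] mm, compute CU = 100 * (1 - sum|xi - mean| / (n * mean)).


xbar = 112 / 6 = 18.667
sum|xi - xbar| = 12
CU = 100 * (1 - 12 / (6 * 18.667))
   = 100 * (1 - 0.1071)
   = 89.29%


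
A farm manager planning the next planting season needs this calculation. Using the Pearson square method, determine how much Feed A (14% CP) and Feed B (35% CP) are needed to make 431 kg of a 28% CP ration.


parts_A = CP_b - target = 35 - 28 = 7
parts_B = target - CP_a = 28 - 14 = 14
total_parts = 7 + 14 = 21
Feed A = 431 * 7 / 21 = 143.67 kg
Feed B = 431 * 14 / 21 = 287.33 kg

143.67 kg


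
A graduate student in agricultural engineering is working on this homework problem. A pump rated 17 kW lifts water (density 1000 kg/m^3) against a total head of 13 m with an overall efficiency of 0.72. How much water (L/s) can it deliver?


Q = (P * 1000 * eta) / (rho * g * H)
  = (17 * 1000 * 0.72) / (1000 * 9.81 * 13)
  = 12240 / 127530
  = 0.09598 m^3/s = 95.98 L/s


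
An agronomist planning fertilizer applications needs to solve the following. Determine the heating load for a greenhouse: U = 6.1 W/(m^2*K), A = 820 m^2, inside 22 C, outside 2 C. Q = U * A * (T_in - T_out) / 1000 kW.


dT = 22 - (2) = 20 K
Q = U * A * dT
  = 6.1 * 820 * 20
  = 100040 W = 100.04 kW


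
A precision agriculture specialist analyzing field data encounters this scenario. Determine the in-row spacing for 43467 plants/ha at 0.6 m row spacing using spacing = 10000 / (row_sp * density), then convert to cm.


spacing = 10000 / (row_sp * density)
        = 10000 / (0.6 * 43467)
        = 10000 / 26080.20
        = 0.38343 m = 38.34 cm


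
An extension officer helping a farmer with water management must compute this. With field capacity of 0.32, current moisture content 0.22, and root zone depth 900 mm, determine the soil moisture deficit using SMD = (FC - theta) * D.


SMD = (FC - theta) * D
    = (0.32 - 0.22) * 900
    = 0.100 * 900
    = 90 mm


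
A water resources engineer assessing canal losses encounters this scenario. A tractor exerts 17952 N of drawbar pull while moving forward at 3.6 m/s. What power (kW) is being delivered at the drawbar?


P = F * v / 1000
  = 17952 * 3.6 / 1000
  = 64627.20 / 1000
  = 64.63 kW


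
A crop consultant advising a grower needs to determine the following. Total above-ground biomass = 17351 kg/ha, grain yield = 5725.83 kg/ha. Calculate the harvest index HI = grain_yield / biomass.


HI = grain_yield / biomass
   = 5725.83 / 17351
   = 0.33


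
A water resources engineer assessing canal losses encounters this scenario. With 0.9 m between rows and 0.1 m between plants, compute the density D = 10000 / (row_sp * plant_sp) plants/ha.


D = 10000 / (row_sp * plant_sp)
  = 10000 / (0.9 * 0.1)
  = 10000 / 0.0900
  = 111111.11 plants/ha


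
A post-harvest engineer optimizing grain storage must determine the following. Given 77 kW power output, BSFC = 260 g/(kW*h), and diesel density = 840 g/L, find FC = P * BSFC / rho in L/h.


FC = P * BSFC / rho_fuel
   = 77 * 260 / 840
   = 20020 / 840
   = 23.83 L/h


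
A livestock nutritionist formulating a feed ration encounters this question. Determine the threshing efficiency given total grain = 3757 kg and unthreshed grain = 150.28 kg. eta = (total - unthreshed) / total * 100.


eta = (total - unthreshed) / total * 100
    = (3757 - 150.28) / 3757 * 100
    = 3606.72 / 3757 * 100
    = 96%


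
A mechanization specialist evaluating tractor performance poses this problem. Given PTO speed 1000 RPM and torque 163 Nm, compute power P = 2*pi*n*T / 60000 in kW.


P = 2*pi*n*T / 60000
  = 2*pi * 1000 * 163 / 60000
  = 1024159.21 / 60000
  = 17.07 kW


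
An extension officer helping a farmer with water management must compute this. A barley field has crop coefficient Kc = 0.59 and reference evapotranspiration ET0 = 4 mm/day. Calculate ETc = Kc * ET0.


ETc = Kc * ET0
    = 0.59 * 4
    = 2.36 mm/day


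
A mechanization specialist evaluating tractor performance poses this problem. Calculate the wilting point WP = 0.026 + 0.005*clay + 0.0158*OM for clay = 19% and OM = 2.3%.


WP = 0.026 + 0.005*19 + 0.0158*2.3
   = 0.026 + 0.0950 + 0.0363
   = 0.1573


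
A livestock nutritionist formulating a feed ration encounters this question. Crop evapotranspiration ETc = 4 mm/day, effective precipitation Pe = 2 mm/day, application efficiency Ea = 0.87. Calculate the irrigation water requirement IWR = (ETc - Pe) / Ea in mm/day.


IWR = (ETc - Pe) / Ea
    = (4 - 2) / 0.87
    = 2 / 0.87
    = 2.30 mm/day


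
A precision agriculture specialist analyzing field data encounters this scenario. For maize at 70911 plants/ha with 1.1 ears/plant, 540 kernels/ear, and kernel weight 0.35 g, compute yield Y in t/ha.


Y = density * ears * kernels * kw
  = 70911 * 1.1 * 540 * 0.35 g/ha
  = 14742396.90 g/ha
  = 14742.40 kg/ha = 14.74 t/ha


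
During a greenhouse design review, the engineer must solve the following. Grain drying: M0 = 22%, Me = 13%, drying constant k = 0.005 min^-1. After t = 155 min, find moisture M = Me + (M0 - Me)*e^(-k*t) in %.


M = Me + (M0 - Me) * e^(-k*t)
  = 13 + (22 - 13) * e^(-0.005*155)
  = 13 + 9 * e^(-0.775)
  = 13 + 9 * 0.46070
  = 13 + 4.1463
  = 17.15%


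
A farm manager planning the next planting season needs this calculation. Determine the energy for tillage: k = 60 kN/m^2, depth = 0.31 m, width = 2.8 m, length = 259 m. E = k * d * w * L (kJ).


E = k * d * w * L
  = 60 * 0.31 * 2.8 * 259
  = 13488.72 kJ


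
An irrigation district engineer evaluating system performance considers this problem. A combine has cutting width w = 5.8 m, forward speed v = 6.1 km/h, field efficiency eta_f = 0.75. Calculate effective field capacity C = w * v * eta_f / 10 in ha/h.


C = w * v * eta_f / 10
  = 5.8 * 6.1 * 0.75 / 10
  = 26.54 / 10
  = 2.65 ha/h


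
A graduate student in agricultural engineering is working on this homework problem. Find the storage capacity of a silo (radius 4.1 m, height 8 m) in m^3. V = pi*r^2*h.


V = pi * r^2 * h
  = pi * 4.1^2 * 8
  = pi * 16.81 * 8
  = 422.48 m^3


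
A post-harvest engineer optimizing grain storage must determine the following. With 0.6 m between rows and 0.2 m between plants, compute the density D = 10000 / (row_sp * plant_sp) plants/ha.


D = 10000 / (row_sp * plant_sp)
  = 10000 / (0.6 * 0.2)
  = 10000 / 0.1200
  = 83333.33 plants/ha


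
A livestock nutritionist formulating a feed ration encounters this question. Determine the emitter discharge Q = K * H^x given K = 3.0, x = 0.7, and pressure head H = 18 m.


Q = K * H^x
  = 3.0 * 18^0.7
  = 3.0 * 7.5629
  = 22.69 L/h


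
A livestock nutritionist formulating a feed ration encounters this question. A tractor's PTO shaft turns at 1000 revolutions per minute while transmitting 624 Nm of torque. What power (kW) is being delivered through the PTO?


P = 2*pi*n*T / 60000
  = 2*pi * 1000 * 624 / 60000
  = 3920707.63 / 60000
  = 65.35 kW


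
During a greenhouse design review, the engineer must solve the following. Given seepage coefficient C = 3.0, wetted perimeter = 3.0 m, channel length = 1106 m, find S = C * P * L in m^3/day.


S = C * P * L
  = 3.0 * 3.0 * 1106
  = 9954 m^3/day


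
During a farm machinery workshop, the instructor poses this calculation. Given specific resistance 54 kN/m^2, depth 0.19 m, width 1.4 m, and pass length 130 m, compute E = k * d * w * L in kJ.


E = k * d * w * L
  = 54 * 0.19 * 1.4 * 130
  = 1867.32 kJ


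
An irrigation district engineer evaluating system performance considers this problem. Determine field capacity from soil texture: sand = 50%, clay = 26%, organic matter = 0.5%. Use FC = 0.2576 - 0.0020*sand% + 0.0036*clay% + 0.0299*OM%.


FC = 0.2576 - 0.0020*50 + 0.0036*26 + 0.0299*0.5
   = 0.2576 - 0.1000 + 0.0936 + 0.0150
   = 0.2662


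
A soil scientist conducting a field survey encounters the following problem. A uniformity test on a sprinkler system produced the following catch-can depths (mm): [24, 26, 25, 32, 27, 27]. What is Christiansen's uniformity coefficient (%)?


xbar = 161 / 6 = 26.833
sum|xi - xbar| = 11
CU = 100 * (1 - 11 / (6 * 26.833))
   = 100 * (1 - 0.0683)
   = 93.17%


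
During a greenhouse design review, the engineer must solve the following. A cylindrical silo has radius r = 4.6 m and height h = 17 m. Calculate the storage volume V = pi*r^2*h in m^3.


V = pi * r^2 * h
  = pi * 4.6^2 * 17
  = pi * 21.16 * 17
  = 1130.09 m^3


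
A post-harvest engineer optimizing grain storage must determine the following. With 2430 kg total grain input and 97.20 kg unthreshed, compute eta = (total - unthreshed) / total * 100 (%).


eta = (total - unthreshed) / total * 100
    = (2430 - 97.20) / 2430 * 100
    = 2332.80 / 2430 * 100
    = 96%


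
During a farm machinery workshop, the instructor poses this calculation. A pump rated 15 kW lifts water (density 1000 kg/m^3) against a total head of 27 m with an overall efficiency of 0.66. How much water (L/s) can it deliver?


Q = (P * 1000 * eta) / (rho * g * H)
  = (15 * 1000 * 0.66) / (1000 * 9.81 * 27)
  = 9900 / 264870
  = 0.03738 m^3/s = 37.38 L/s


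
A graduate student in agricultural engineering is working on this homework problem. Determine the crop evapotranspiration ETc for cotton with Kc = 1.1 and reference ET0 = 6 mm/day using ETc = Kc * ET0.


ETc = Kc * ET0
    = 1.1 * 6
    = 6.60 mm/day


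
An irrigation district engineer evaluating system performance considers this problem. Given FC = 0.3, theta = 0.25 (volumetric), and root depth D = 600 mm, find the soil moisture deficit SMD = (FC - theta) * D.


SMD = (FC - theta) * D
    = (0.3 - 0.25) * 600
    = 0.050 * 600
    = 30 mm


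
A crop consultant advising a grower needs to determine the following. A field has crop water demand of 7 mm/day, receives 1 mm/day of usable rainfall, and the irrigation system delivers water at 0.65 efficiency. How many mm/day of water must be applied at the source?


IWR = (ETc - Pe) / Ea
    = (7 - 1) / 0.65
    = 6 / 0.65
    = 9.23 mm/day


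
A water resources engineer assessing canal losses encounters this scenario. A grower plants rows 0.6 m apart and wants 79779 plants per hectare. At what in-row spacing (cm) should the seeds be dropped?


spacing = 10000 / (row_sp * density)
        = 10000 / (0.6 * 79779)
        = 10000 / 47867.40
        = 0.20891 m = 20.89 cm


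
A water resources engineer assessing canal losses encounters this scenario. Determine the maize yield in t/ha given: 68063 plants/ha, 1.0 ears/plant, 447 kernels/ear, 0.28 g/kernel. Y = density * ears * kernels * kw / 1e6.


Y = density * ears * kernels * kw
  = 68063 * 1.0 * 447 * 0.28 g/ha
  = 8518765.08 g/ha
  = 8518.77 kg/ha = 8.52 t/ha


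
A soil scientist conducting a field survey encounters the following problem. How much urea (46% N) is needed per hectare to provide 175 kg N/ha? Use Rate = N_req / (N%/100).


Rate = N_required / (N_content / 100)
     = 175 / (46 / 100)
     = 175 / 0.46
     = 380.43 kg/ha


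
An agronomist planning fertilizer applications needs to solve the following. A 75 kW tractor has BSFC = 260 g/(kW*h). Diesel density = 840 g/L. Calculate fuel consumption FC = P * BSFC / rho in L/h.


FC = P * BSFC / rho_fuel
   = 75 * 260 / 840
   = 19500 / 840
   = 23.21 L/h


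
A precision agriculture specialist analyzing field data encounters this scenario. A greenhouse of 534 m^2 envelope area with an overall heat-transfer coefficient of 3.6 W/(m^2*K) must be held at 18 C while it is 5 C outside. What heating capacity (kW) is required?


dT = 18 - (5) = 13 K
Q = U * A * dT
  = 3.6 * 534 * 13
  = 24991.20 W = 24.99 kW


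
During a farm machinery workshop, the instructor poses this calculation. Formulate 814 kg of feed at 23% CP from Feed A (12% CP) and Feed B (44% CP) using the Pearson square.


parts_A = CP_b - target = 44 - 23 = 21
parts_B = target - CP_a = 23 - 12 = 11
total_parts = 21 + 11 = 32
Feed A = 814 * 21 / 32 = 534.19 kg
Feed B = 814 * 11 / 32 = 279.81 kg

534.19 kg


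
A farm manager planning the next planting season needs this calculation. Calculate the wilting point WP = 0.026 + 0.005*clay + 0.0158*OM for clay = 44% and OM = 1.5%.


WP = 0.026 + 0.005*44 + 0.0158*1.5
   = 0.026 + 0.2200 + 0.0237
   = 0.2697


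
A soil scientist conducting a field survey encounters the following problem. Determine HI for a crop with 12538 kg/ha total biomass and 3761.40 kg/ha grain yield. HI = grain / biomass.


HI = grain_yield / biomass
   = 3761.40 / 12538
   = 0.30


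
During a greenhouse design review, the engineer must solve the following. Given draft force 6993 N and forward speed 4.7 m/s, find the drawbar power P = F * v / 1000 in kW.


P = F * v / 1000
  = 6993 * 4.7 / 1000
  = 32867.10 / 1000
  = 32.87 kW


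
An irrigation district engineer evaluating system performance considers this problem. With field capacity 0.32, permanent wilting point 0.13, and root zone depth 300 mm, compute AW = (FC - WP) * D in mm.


AW = (FC - WP) * D
   = (0.32 - 0.13) * 300
   = 0.19 * 300
   = 57 mm


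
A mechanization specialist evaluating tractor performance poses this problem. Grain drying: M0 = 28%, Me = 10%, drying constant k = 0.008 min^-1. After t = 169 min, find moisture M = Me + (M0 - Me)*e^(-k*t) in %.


M = Me + (M0 - Me) * e^(-k*t)
  = 10 + (28 - 10) * e^(-0.008*169)
  = 10 + 18 * e^(-1.352)
  = 10 + 18 * 0.25872
  = 10 + 4.6570
  = 14.66%


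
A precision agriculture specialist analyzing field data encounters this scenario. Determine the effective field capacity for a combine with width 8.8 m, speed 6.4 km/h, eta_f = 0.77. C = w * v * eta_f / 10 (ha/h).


C = w * v * eta_f / 10
  = 8.8 * 6.4 * 0.77 / 10
  = 43.37 / 10
  = 4.34 ha/h


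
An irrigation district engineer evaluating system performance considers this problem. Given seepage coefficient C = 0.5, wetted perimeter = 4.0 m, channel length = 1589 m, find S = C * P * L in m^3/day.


S = C * P * L
  = 0.5 * 4.0 * 1589
  = 3178 m^3/day


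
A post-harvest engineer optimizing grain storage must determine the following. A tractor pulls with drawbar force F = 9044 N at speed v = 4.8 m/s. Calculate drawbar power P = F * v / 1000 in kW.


P = F * v / 1000
  = 9044 * 4.8 / 1000
  = 43411.20 / 1000
  = 43.41 kW


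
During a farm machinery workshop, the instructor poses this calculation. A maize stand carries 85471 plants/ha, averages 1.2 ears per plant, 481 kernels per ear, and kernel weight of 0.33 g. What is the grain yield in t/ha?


Y = density * ears * kernels * kw
  = 85471 * 1.2 * 481 * 0.33 g/ha
  = 16280174.20 g/ha
  = 16280.17 kg/ha = 16.28 t/ha


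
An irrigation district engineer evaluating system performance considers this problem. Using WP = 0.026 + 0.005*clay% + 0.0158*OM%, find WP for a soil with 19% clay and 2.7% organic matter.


WP = 0.026 + 0.005*19 + 0.0158*2.7
   = 0.026 + 0.0950 + 0.0427
   = 0.1637


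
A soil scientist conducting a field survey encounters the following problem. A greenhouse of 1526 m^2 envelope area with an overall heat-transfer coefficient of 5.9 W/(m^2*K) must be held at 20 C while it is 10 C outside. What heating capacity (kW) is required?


dT = 20 - (10) = 10 K
Q = U * A * dT
  = 5.9 * 1526 * 10
  = 90034 W = 90.03 kW


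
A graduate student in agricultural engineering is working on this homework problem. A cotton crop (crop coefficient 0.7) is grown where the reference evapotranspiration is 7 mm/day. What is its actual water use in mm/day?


ETc = Kc * ET0
    = 0.7 * 7
    = 4.90 mm/day


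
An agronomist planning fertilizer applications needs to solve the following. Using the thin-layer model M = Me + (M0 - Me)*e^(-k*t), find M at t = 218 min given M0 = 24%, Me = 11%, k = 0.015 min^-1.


M = Me + (M0 - Me) * e^(-k*t)
  = 11 + (24 - 11) * e^(-0.015*218)
  = 11 + 13 * e^(-3.270)
  = 11 + 13 * 0.03801
  = 11 + 0.4941
  = 11.49%


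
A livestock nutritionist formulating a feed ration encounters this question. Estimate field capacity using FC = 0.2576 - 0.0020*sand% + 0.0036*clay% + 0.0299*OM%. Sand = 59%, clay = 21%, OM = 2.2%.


FC = 0.2576 - 0.0020*59 + 0.0036*21 + 0.0299*2.2
   = 0.2576 - 0.1180 + 0.0756 + 0.0658
   = 0.2810


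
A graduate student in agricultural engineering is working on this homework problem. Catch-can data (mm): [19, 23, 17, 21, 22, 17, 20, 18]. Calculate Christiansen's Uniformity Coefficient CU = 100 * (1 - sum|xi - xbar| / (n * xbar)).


xbar = 157 / 8 = 19.625
sum|xi - xbar| = 15
CU = 100 * (1 - 15 / (8 * 19.625))
   = 100 * (1 - 0.0955)
   = 90.45%


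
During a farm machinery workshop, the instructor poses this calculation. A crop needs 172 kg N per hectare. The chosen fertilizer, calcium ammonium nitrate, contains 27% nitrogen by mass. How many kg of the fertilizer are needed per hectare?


Rate = N_required / (N_content / 100)
     = 172 / (27 / 100)
     = 172 / 0.27
     = 637.04 kg/ha


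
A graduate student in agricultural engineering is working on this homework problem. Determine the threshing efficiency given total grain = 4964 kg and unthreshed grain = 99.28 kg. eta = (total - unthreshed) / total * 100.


eta = (total - unthreshed) / total * 100
    = (4964 - 99.28) / 4964 * 100
    = 4864.72 / 4964 * 100
    = 98%


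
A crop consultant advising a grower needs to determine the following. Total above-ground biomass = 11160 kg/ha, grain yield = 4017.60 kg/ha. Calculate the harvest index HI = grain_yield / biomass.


HI = grain_yield / biomass
   = 4017.60 / 11160
   = 0.36


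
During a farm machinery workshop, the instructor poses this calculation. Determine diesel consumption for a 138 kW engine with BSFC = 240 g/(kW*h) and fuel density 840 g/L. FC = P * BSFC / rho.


FC = P * BSFC / rho_fuel
   = 138 * 240 / 840
   = 33120 / 840
   = 39.43 L/h


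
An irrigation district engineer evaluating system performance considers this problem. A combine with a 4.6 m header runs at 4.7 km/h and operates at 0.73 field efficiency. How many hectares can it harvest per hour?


C = w * v * eta_f / 10
  = 4.6 * 4.7 * 0.73 / 10
  = 15.78 / 10
  = 1.58 ha/h


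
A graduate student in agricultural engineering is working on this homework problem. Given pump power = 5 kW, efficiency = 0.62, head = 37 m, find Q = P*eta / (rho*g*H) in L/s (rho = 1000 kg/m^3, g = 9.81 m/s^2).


Q = (P * 1000 * eta) / (rho * g * H)
  = (5 * 1000 * 0.62) / (1000 * 9.81 * 37)
  = 3100 / 362970
  = 0.00854 m^3/s = 8.54 L/s


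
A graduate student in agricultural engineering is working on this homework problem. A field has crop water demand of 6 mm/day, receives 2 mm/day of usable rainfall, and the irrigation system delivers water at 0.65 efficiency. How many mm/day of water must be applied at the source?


IWR = (ETc - Pe) / Ea
    = (6 - 2) / 0.65
    = 4 / 0.65
    = 6.15 mm/day


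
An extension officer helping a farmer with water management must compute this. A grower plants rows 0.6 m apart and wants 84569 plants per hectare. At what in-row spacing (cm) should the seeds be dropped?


spacing = 10000 / (row_sp * density)
        = 10000 / (0.6 * 84569)
        = 10000 / 50741.40
        = 0.19708 m = 19.71 cm


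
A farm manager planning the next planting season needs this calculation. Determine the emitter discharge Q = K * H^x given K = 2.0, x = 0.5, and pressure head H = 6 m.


Q = K * H^x
  = 2.0 * 6^0.5
  = 2.0 * 2.4495
  = 4.90 L/h


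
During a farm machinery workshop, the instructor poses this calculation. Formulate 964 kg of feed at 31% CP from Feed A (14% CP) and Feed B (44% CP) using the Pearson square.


parts_A = CP_b - target = 44 - 31 = 13
parts_B = target - CP_a = 31 - 14 = 17
total_parts = 13 + 17 = 30
Feed A = 964 * 13 / 30 = 417.73 kg
Feed B = 964 * 17 / 30 = 546.27 kg

417.73 kg


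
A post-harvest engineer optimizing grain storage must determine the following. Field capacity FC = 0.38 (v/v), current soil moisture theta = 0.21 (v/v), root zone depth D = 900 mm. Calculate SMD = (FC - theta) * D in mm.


SMD = (FC - theta) * D
    = (0.38 - 0.21) * 900
    = 0.170 * 900
    = 153 mm


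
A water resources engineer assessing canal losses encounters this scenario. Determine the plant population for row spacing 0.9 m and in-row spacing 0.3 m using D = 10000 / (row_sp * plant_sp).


D = 10000 / (row_sp * plant_sp)
  = 10000 / (0.9 * 0.3)
  = 10000 / 0.2700
  = 37037.04 plants/ha


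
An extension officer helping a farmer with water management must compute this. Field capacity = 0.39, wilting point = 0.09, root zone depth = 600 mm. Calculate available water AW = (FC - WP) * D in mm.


AW = (FC - WP) * D
   = (0.39 - 0.09) * 600
   = 0.30 * 600
   = 180 mm


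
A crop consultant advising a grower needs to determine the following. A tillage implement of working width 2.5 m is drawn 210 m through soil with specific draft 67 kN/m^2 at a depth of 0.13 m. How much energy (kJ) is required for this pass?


E = k * d * w * L
  = 67 * 0.13 * 2.5 * 210
  = 4572.75 kJ


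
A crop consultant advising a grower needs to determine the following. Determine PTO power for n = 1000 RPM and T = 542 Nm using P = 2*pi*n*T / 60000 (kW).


P = 2*pi*n*T / 60000
  = 2*pi * 1000 * 542 / 60000
  = 3405486.44 / 60000
  = 56.76 kW


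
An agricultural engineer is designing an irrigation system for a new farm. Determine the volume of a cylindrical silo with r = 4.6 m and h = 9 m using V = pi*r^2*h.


V = pi * r^2 * h
  = pi * 4.6^2 * 9
  = pi * 21.16 * 9
  = 598.28 m^3


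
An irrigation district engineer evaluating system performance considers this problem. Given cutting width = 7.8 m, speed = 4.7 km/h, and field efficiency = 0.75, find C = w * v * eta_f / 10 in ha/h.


C = w * v * eta_f / 10
  = 7.8 * 4.7 * 0.75 / 10
  = 27.50 / 10
  = 2.75 ha/h


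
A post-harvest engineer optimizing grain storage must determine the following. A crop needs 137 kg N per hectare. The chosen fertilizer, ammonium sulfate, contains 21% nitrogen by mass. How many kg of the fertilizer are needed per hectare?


Rate = N_required / (N_content / 100)
     = 137 / (21 / 100)
     = 137 / 0.21
     = 652.38 kg/ha


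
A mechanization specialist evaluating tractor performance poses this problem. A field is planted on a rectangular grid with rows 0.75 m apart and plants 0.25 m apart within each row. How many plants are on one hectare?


D = 10000 / (row_sp * plant_sp)
  = 10000 / (0.75 * 0.25)
  = 10000 / 0.1875
  = 53333.33 plants/ha


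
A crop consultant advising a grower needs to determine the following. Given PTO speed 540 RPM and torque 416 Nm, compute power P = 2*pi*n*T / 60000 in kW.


P = 2*pi*n*T / 60000
  = 2*pi * 540 * 416 / 60000
  = 1411454.75 / 60000
  = 23.52 kW


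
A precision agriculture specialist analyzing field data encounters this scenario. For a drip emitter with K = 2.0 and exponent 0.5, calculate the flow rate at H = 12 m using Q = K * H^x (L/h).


Q = K * H^x
  = 2.0 * 12^0.5
  = 2.0 * 3.4641
  = 6.93 L/h


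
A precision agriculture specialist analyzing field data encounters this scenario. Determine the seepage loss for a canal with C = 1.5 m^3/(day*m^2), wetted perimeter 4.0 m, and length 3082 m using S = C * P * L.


S = C * P * L
  = 1.5 * 4.0 * 3082
  = 18492 m^3/day


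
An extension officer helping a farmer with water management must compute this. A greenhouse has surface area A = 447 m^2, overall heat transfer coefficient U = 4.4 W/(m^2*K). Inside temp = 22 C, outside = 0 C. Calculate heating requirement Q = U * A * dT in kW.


dT = 22 - (0) = 22 K
Q = U * A * dT
  = 4.4 * 447 * 22
  = 43269.60 W = 43.27 kW


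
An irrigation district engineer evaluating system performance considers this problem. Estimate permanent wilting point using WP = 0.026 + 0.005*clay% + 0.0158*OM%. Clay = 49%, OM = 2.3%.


WP = 0.026 + 0.005*49 + 0.0158*2.3
   = 0.026 + 0.2450 + 0.0363
   = 0.3073


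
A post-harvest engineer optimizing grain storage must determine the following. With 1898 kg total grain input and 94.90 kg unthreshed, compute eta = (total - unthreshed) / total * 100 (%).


eta = (total - unthreshed) / total * 100
    = (1898 - 94.90) / 1898 * 100
    = 1803.10 / 1898 * 100
    = 95%


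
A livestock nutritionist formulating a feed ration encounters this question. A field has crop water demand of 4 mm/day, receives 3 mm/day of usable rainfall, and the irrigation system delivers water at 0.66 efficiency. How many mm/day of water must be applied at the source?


IWR = (ETc - Pe) / Ea
    = (4 - 3) / 0.66
    = 1 / 0.66
    = 1.52 mm/day


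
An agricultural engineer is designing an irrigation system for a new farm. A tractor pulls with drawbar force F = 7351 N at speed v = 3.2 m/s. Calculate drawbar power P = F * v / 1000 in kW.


P = F * v / 1000
  = 7351 * 3.2 / 1000
  = 23523.20 / 1000
  = 23.52 kW


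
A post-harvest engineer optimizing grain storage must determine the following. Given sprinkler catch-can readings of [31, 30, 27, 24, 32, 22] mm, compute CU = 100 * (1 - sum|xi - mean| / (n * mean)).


xbar = 166 / 6 = 27.667
sum|xi - xbar| = 20
CU = 100 * (1 - 20 / (6 * 27.667))
   = 100 * (1 - 0.1205)
   = 87.95%


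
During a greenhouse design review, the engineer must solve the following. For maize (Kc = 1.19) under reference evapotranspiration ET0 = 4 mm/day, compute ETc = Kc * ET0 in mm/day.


ETc = Kc * ET0
    = 1.19 * 4
    = 4.76 mm/day


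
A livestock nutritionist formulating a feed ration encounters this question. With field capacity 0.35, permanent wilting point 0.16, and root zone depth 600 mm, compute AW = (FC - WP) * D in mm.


AW = (FC - WP) * D
   = (0.35 - 0.16) * 600
   = 0.19 * 600
   = 114 mm


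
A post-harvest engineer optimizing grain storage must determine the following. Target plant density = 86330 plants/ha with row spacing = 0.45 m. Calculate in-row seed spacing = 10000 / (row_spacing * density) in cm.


spacing = 10000 / (row_sp * density)
        = 10000 / (0.45 * 86330)
        = 10000 / 38848.50
        = 0.25741 m = 25.74 cm


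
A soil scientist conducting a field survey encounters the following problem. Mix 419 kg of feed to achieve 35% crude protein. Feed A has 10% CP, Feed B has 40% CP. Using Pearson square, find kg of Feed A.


parts_A = CP_b - target = 40 - 35 = 5
parts_B = target - CP_a = 35 - 10 = 25
total_parts = 5 + 25 = 30
Feed A = 419 * 5 / 30 = 69.83 kg
Feed B = 419 * 25 / 30 = 349.17 kg

69.83 kg


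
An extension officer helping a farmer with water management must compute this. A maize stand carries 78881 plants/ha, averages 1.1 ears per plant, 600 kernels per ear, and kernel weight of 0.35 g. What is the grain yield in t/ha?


Y = density * ears * kernels * kw
  = 78881 * 1.1 * 600 * 0.35 g/ha
  = 18221511 g/ha
  = 18221.51 kg/ha = 18.22 t/ha


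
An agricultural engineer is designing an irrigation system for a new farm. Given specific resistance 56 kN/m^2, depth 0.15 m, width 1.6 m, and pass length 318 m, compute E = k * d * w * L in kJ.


E = k * d * w * L
  = 56 * 0.15 * 1.6 * 318
  = 4273.92 kJ


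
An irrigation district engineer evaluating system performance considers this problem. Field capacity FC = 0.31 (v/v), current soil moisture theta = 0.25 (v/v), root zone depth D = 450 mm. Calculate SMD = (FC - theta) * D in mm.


SMD = (FC - theta) * D
    = (0.31 - 0.25) * 450
    = 0.060 * 450
    = 27 mm


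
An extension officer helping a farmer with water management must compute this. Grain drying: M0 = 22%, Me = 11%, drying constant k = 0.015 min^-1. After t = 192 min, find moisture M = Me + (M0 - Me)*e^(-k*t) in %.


M = Me + (M0 - Me) * e^(-k*t)
  = 11 + (22 - 11) * e^(-0.015*192)
  = 11 + 11 * e^(-2.880)
  = 11 + 11 * 0.05613
  = 11 + 0.6175
  = 11.62%


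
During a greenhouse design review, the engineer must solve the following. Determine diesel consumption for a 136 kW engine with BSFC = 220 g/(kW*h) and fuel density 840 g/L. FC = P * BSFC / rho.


FC = P * BSFC / rho_fuel
   = 136 * 220 / 840
   = 29920 / 840
   = 35.62 L/h


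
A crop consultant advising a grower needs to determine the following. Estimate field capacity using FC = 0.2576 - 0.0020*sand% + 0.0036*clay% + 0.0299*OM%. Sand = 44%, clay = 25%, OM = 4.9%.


FC = 0.2576 - 0.0020*44 + 0.0036*25 + 0.0299*4.9
   = 0.2576 - 0.0880 + 0.0900 + 0.1465
   = 0.4061


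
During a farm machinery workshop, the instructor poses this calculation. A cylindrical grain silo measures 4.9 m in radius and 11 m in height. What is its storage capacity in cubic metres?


V = pi * r^2 * h
  = pi * 4.9^2 * 11
  = pi * 24.01 * 11
  = 829.73 m^3


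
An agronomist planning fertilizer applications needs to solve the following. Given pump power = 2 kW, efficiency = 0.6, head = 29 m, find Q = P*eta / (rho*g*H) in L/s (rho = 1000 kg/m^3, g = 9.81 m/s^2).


Q = (P * 1000 * eta) / (rho * g * H)
  = (2 * 1000 * 0.6) / (1000 * 9.81 * 29)
  = 1200 / 284490
  = 0.00422 m^3/s = 4.22 L/s


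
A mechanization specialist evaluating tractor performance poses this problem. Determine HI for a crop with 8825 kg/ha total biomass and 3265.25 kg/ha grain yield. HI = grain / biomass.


HI = grain_yield / biomass
   = 3265.25 / 8825
   = 0.37


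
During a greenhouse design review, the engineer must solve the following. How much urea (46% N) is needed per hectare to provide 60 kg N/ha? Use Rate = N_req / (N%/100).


Rate = N_required / (N_content / 100)
     = 60 / (46 / 100)
     = 60 / 0.46
     = 130.43 kg/ha


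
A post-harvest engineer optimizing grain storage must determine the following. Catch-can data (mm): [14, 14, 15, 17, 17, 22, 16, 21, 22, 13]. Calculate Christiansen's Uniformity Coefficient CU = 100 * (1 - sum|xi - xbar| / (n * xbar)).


xbar = 171 / 10 = 17.100
sum|xi - xbar| = 27.400
CU = 100 * (1 - 27.400 / (10 * 17.100))
   = 100 * (1 - 0.1602)
   = 83.98%


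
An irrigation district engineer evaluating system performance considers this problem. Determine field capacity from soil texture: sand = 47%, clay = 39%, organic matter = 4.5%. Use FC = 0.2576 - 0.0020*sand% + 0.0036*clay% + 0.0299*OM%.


FC = 0.2576 - 0.0020*47 + 0.0036*39 + 0.0299*4.5
   = 0.2576 - 0.0940 + 0.1404 + 0.1346
   = 0.4386


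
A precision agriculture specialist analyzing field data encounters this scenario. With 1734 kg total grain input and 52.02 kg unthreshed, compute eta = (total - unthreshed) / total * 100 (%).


eta = (total - unthreshed) / total * 100
    = (1734 - 52.02) / 1734 * 100
    = 1681.98 / 1734 * 100
    = 97%
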